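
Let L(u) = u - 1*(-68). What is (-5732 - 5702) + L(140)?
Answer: -11226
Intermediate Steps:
L(u) = 68 + u (L(u) = u + 68 = 68 + u)
(-5732 - 5702) + L(140) = (-5732 - 5702) + (68 + 140) = -11434 + 208 = -11226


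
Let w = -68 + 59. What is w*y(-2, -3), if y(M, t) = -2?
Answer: 18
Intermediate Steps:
w = -9
w*y(-2, -3) = -9*(-2) = 18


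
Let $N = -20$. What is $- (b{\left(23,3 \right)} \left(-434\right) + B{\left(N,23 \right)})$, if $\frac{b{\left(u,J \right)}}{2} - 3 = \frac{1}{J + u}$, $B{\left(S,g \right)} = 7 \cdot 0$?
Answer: $\frac{34286}{13} \approx 2637.4$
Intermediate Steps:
$B{\left(S,g \right)} = 0$
$b{\left(u,J \right)} = 6 + \frac{2}{J + u}$
$- (b{\left(23,3 \right)} \left(-434\right) + B{\left(N,23 \right)}) = - (\frac{2 \left(1 + 3 \cdot 3 + 3 \cdot 23\right)}{3 + 23} \left(-434\right) + 0) = - (\frac{2 \left(1 + 9 + 69\right)}{26} \left(-434\right) + 0) = - (2 \cdot \frac{1}{26} \cdot 79 \left(-434\right) + 0) = - (\frac{79}{13} \left(-434\right) + 0) = - (- \frac{34286}{13} + 0) = \left(-1\right) \left(- \frac{34286}{13}\right) = \frac{34286}{13}$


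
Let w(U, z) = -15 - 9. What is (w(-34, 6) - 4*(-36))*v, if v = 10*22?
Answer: 26400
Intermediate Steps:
v = 220
w(U, z) = -24
(w(-34, 6) - 4*(-36))*v = (-24 - 4*(-36))*220 = (-24 + 144)*220 = 120*220 = 26400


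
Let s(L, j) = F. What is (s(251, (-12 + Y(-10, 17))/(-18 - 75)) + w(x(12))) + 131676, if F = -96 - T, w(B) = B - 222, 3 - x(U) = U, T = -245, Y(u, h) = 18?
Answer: 131594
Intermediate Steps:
x(U) = 3 - U
w(B) = -222 + B
F = 149 (F = -96 - 1*(-245) = -96 + 245 = 149)
s(L, j) = 149
(s(251, (-12 + Y(-10, 17))/(-18 - 75)) + w(x(12))) + 131676 = (149 + (-222 + (3 - 1*12))) + 131676 = (149 + (-222 + (3 - 12))) + 131676 = (149 + (-222 - 9)) + 131676 = (149 - 231) + 131676 = -82 + 131676 = 131594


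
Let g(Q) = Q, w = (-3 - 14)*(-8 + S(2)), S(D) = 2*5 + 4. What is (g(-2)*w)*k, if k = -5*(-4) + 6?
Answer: 5304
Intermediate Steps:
S(D) = 14 (S(D) = 10 + 4 = 14)
w = -102 (w = (-3 - 14)*(-8 + 14) = -17*6 = -102)
k = 26 (k = 20 + 6 = 26)
(g(-2)*w)*k = -2*(-102)*26 = 204*26 = 5304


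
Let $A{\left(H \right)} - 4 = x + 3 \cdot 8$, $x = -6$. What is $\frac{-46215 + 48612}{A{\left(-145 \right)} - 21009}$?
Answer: $- \frac{2397}{20987} \approx -0.11421$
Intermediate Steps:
$A{\left(H \right)} = 22$ ($A{\left(H \right)} = 4 + \left(-6 + 3 \cdot 8\right) = 4 + \left(-6 + 24\right) = 4 + 18 = 22$)
$\frac{-46215 + 48612}{A{\left(-145 \right)} - 21009} = \frac{-46215 + 48612}{22 - 21009} = \frac{2397}{-20987} = 2397 \left(- \frac{1}{20987}\right) = - \frac{2397}{20987}$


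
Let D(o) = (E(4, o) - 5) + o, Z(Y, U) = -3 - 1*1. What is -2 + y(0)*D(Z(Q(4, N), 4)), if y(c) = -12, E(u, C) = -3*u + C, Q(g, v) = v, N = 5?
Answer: 298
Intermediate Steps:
E(u, C) = C - 3*u
Z(Y, U) = -4 (Z(Y, U) = -3 - 1 = -4)
D(o) = -17 + 2*o (D(o) = ((o - 3*4) - 5) + o = ((o - 12) - 5) + o = ((-12 + o) - 5) + o = (-17 + o) + o = -17 + 2*o)
-2 + y(0)*D(Z(Q(4, N), 4)) = -2 - 12*(-17 + 2*(-4)) = -2 - 12*(-17 - 8) = -2 - 12*(-25) = -2 + 300 = 298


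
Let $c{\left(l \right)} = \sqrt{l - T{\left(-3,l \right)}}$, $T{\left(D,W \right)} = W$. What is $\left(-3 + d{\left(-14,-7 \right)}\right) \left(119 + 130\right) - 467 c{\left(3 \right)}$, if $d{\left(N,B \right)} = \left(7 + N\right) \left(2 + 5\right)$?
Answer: $-12948$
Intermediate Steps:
$d{\left(N,B \right)} = 49 + 7 N$ ($d{\left(N,B \right)} = \left(7 + N\right) 7 = 49 + 7 N$)
$c{\left(l \right)} = 0$ ($c{\left(l \right)} = \sqrt{l - l} = \sqrt{0} = 0$)
$\left(-3 + d{\left(-14,-7 \right)}\right) \left(119 + 130\right) - 467 c{\left(3 \right)} = \left(-3 + \left(49 + 7 \left(-14\right)\right)\right) \left(119 + 130\right) - 0 = \left(-3 + \left(49 - 98\right)\right) 249 + 0 = \left(-3 - 49\right) 249 + 0 = \left(-52\right) 249 + 0 = -12948 + 0 = -12948$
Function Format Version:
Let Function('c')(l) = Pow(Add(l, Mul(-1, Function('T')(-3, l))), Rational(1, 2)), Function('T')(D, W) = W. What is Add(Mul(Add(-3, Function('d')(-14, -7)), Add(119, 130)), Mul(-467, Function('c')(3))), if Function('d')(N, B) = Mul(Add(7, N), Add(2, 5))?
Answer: -12948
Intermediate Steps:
Function('d')(N, B) = Add(49, Mul(7, N)) (Function('d')(N, B) = Mul(Add(7, N), 7) = Add(49, Mul(7, N)))
Function('c')(l) = 0 (Function('c')(l) = Pow(Add(l, Mul(-1, l)), Rational(1, 2)) = Pow(0, Rational(1, 2)) = 0)
Add(Mul(Add(-3, Function('d')(-14, -7)), Add(119, 130)), Mul(-467, Function('c')(3))) = Add(Mul(Add(-3, Add(49, Mul(7, -14))), Add(119, 130)), Mul(-467, 0)) = Add(Mul(Add(-3, Add(49, -98)), 249), 0) = Add(Mul(Add(-3, -49), 249), 0) = Add(Mul(-52, 249), 0) = Add(-12948, 0) = -12948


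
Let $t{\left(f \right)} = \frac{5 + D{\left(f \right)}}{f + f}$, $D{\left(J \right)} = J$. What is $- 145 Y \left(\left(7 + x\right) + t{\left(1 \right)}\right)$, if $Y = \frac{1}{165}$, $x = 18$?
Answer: $- \frac{812}{33} \approx -24.606$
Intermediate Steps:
$Y = \frac{1}{165} \approx 0.0060606$
$t{\left(f \right)} = \frac{5 + f}{2 f}$ ($t{\left(f \right)} = \frac{5 + f}{f + f} = \frac{5 + f}{2 f}$)
$- 145 Y \left(\left(7 + x\right) + t{\left(1 \right)}\right) = \left(-145\right) \frac{1}{165} \left(\left(7 + 18\right) + \frac{5 + 1}{2 \cdot 1}\right) = - \frac{29 \left(25 + \frac{1}{2} \cdot 1 \cdot 6\right)}{33} = - \frac{29 \left(25 + 3\right)}{33} = \left(- \frac{29}{33}\right) 28 = - \frac{812}{33}$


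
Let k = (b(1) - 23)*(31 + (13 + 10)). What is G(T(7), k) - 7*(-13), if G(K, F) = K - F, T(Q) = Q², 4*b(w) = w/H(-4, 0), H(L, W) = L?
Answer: 11083/8 ≈ 1385.4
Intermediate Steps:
b(w) = -w/16 (b(w) = (w/(-4))/4 = (w*(-¼))/4 = (-w/4)/4 = -w/16)
k = -9963/8 (k = (-1/16*1 - 23)*(31 + (13 + 10)) = (-1/16 - 23)*(31 + 23) = -369/16*54 = -9963/8 ≈ -1245.4)
G(T(7), k) - 7*(-13) = (7² - 1*(-9963/8)) - 7*(-13) = (49 + 9963/8) - 1*(-91) = 10355/8 + 91 = 11083/8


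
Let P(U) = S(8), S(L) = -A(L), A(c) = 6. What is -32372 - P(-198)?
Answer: -32366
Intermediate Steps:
S(L) = -6 (S(L) = -1*6 = -6)
P(U) = -6
-32372 - P(-198) = -32372 - 1*(-6) = -32372 + 6 = -32366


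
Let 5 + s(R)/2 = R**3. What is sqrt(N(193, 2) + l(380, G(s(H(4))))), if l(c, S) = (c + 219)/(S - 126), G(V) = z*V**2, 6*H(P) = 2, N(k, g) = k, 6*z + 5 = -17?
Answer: sqrt(217766859058930)/1065626 ≈ 13.848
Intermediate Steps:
z = -11/3 (z = -5/6 + (1/6)*(-17) = -5/6 - 17/6 = -11/3 ≈ -3.6667)
H(P) = 1/3 (H(P) = (1/6)*2 = 1/3)
s(R) = -10 + 2*R**3
G(V) = -11*V**2/3
l(c, S) = (219 + c)/(-126 + S)
sqrt(N(193, 2) + l(380, G(s(H(4))))) = sqrt(193 + (219 + 380)/(-126 - 11*(-10 + 2*(1/3)**3)**2/3)) = sqrt(193 + 599/(-126 - 11*(-10 + 2*(1/27))**2/3)) = sqrt(193 + 599/(-126 - 11*(-10 + 2/27)**2/3)) = sqrt(193 + 599/(-126 - 11*(-268/27)**2/3)) = sqrt(193 + 599/(-126 - 11/3*71824/729)) = sqrt(193 + 599/(-126 - 790064/2187)) = sqrt(193 + 599/(-1065626/2187)) = sqrt(193 - 2187/1065626*599) = sqrt(193 - 1310013/1065626) = sqrt(204355805/1065626) = sqrt(217766859058930)/1065626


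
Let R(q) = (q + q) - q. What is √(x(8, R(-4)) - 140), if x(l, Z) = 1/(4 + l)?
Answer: I*√5037/6 ≈ 11.829*I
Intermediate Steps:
R(q) = q (R(q) = 2*q - q = q)
√(x(8, R(-4)) - 140) = √(1/(4 + 8) - 140) = √(1/12 - 140) = √(-1679/12) = I*√5037/6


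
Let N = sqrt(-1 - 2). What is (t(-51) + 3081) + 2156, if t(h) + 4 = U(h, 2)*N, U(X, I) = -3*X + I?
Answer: 5233 + 155*I*sqrt(3) ≈ 5233.0 + 268.47*I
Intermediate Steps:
N = I*sqrt(3) (N = sqrt(-3) = I*sqrt(3) ≈ 1.732*I)
U(X, I) = I - 3*X
t(h) = -4 + I*sqrt(3)*(2 - 3*h) (t(h) = -4 + (2 - 3*h)*(I*sqrt(3)) = -4 + I*sqrt(3)*(2 - 3*h))
(t(-51) + 3081) + 2156 = ((-4 + I*sqrt(3)*(2 - 3*(-51))) + 3081) + 2156 = ((-4 + I*sqrt(3)*(2 + 153)) + 3081) + 2156 = ((-4 + I*sqrt(3)*155) + 3081) + 2156 = ((-4 + 155*I*sqrt(3)) + 3081) + 2156 = (3077 + 155*I*sqrt(3)) + 2156 = 5233 + 155*I*sqrt(3)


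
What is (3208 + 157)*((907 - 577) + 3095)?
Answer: 11525125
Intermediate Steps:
(3208 + 157)*((907 - 577) + 3095) = 3365*(330 + 3095) = 3365*3425 = 11525125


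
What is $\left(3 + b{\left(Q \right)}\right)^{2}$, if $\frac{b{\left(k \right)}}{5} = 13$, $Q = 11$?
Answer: $4624$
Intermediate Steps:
$b{\left(k \right)} = 65$ ($b{\left(k \right)} = 5 \cdot 13 = 65$)
$\left(3 + b{\left(Q \right)}\right)^{2} = \left(3 + 65\right)^{2} = 68^{2} = 4624$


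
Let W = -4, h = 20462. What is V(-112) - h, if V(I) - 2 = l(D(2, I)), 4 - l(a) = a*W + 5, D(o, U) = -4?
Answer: -20477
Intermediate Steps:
l(a) = -1 + 4*a (l(a) = 4 - (a*(-4) + 5) = 4 - (-4*a + 5) = 4 - (5 - 4*a) = 4 + (-5 + 4*a) = -1 + 4*a)
V(I) = -15 (V(I) = 2 + (-1 + 4*(-4)) = 2 + (-1 - 16) = 2 - 17 = -15)
V(-112) - h = -15 - 1*20462 = -15 - 20462 = -20477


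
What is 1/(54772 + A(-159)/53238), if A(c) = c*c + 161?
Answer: 26619/1457988589 ≈ 1.8257e-5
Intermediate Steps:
A(c) = 161 + c² (A(c) = c² + 161 = 161 + c²)
1/(54772 + A(-159)/53238) = 1/(54772 + (161 + (-159)²)/53238) = 1/(54772 + (161 + 25281)*(1/53238)) = 1/(54772 + 25442*(1/53238)) = 1/(54772 + 12721/26619) = 1/(1457988589/26619) = 26619/1457988589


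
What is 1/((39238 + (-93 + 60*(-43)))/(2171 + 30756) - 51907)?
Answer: -32927/1709105224 ≈ -1.9266e-5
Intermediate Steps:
1/((39238 + (-93 + 60*(-43)))/(2171 + 30756) - 51907) = 1/((39238 + (-93 - 2580))/32927 - 51907) = 1/((39238 - 2673)*(1/32927) - 51907) = 1/(36565*(1/32927) - 51907) = 1/(36565/32927 - 51907) = 1/(-1709105224/32927) = -32927/1709105224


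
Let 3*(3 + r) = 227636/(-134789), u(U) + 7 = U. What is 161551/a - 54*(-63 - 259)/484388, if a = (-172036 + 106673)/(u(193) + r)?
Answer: -1443102638647855988/3200671238842437 ≈ -450.88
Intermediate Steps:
u(U) = -7 + U
r = -1440737/404367 (r = -3 + (227636/(-134789))/3 = -3 + (227636*(-1/134789))/3 = -3 + (⅓)*(-227636/134789) = -3 - 227636/404367 = -1440737/404367 ≈ -3.5629)
a = -26430640221/73771525 (a = (-172036 + 106673)/((-7 + 193) - 1440737/404367) = -65363/(186 - 1440737/404367) = -65363/73771525/404367 = -65363*404367/73771525 = -26430640221/73771525 ≈ -358.28)
161551/a - 54*(-63 - 259)/484388 = 161551/(-26430640221/73771525) - 54*(-63 - 259)/484388 = 161551*(-73771525/26430640221) - 54*(-322)*(1/484388) = -11917863635275/26430640221 + 17388*(1/484388) = -11917863635275/26430640221 + 4347/121097 = -1443102638647855988/3200671238842437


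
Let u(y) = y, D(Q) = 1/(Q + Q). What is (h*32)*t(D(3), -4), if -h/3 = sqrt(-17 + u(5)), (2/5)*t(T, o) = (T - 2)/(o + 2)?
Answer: -440*I*sqrt(3) ≈ -762.1*I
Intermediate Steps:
D(Q) = 1/(2*Q)
t(T, o) = 5*(-2 + T)/(2*(2 + o)) (t(T, o) = 5*((T - 2)/(o + 2))/2 = 5*((-2 + T)/(2 + o))/2 = 5*(-2 + T)/(2*(2 + o)))
h = -6*I*sqrt(3) (h = -3*sqrt(-17 + 5) = -6*I*sqrt(3) ≈ -10.392*I)
(h*32)*t(D(3), -4) = (-6*I*sqrt(3)*32)*(5*(-2 + (1/2)/3)/(2*(2 - 4))) = (-192*I*sqrt(3))*((5/2)*(-2 + (1/2)*(1/3))/(-2)) = (-192*I*sqrt(3))*((5/2)*(-1/2)*(-2 + 1/6)) = (-192*I*sqrt(3))*((5/2)*(-1/2)*(-11/6)) = -192*I*sqrt(3)*(55/24) = -440*I*sqrt(3)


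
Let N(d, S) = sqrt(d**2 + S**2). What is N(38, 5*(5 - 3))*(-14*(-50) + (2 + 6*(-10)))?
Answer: 1284*sqrt(386) ≈ 25227.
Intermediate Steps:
N(d, S) = sqrt(S**2 + d**2)
N(38, 5*(5 - 3))*(-14*(-50) + (2 + 6*(-10))) = sqrt((5*(5 - 3))**2 + 38**2)*(-14*(-50) + (2 + 6*(-10))) = sqrt((5*2)**2 + 1444)*(700 + (2 - 60)) = sqrt(10**2 + 1444)*(700 - 58) = sqrt(100 + 1444)*642 = sqrt(1544)*642 = (2*sqrt(386))*642 = 1284*sqrt(386)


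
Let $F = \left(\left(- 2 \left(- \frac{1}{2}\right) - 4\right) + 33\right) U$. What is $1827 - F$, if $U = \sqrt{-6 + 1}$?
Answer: $1827 - 30 i \sqrt{5} \approx 1827.0 - 67.082 i$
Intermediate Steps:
$U = i \sqrt{5}$ ($U = \sqrt{-5} = i \sqrt{5} \approx 2.2361 i$)
$F = 30 i \sqrt{5}$ ($F = \left(\left(- 2 \left(- \frac{1}{2}\right) - 4\right) + 33\right) i \sqrt{5} = \left(\left(- 2 \left(\left(-1\right) \frac{1}{2}\right) - 4\right) + 33\right) i \sqrt{5} = \left(\left(\left(-2\right) \left(- \frac{1}{2}\right) - 4\right) + 33\right) i \sqrt{5} = \left(\left(1 - 4\right) + 33\right) i \sqrt{5} = \left(-3 + 33\right) i \sqrt{5} = 30 i \sqrt{5} \approx 67.082 i$)
$1827 - F = 1827 - 30 i \sqrt{5}$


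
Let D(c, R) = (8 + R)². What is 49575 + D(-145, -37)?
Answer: 50416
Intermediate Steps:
49575 + D(-145, -37) = 49575 + (8 - 37)² = 49575 + (-29)² = 49575 + 841 = 50416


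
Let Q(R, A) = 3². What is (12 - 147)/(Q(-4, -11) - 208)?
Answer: 135/199 ≈ 0.67839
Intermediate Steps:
Q(R, A) = 9
(12 - 147)/(Q(-4, -11) - 208) = (12 - 147)/(9 - 208) = -135/(-199) = -135*(-1/199) = 135/199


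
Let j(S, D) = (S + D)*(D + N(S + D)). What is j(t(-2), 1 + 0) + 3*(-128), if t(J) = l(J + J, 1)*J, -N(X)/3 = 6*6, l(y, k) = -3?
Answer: -1133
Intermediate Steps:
N(X) = -108 (N(X) = -18*6 = -3*36 = -108)
t(J) = -3*J
j(S, D) = (-108 + D)*(D + S) (j(S, D) = (S + D)*(D - 108) = (D + S)*(-108 + D) = (-108 + D)*(D + S))
j(t(-2), 1 + 0) + 3*(-128) = ((1 + 0)² - 108*(1 + 0) - (-324)*(-2) + (1 + 0)*(-3*(-2))) + 3*(-128) = (1² - 108*1 - 108*6 + 1*6) - 384 = (1 - 108 - 648 + 6) - 384 = -749 - 384 = -1133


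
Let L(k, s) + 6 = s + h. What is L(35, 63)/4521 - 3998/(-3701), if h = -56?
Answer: 18078659/16732221 ≈ 1.0805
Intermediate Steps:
L(k, s) = -62 + s (L(k, s) = -6 + (s - 56) = -6 + (-56 + s) = -62 + s)
L(35, 63)/4521 - 3998/(-3701) = (-62 + 63)/4521 - 3998/(-3701) = 1*(1/4521) - 3998*(-1/3701) = 1/4521 + 3998/3701 = 18078659/16732221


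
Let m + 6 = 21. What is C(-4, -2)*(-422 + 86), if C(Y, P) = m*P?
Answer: 10080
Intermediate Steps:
m = 15 (m = -6 + 21 = 15)
C(Y, P) = 15*P
C(-4, -2)*(-422 + 86) = (15*(-2))*(-422 + 86) = -30*(-336) = 10080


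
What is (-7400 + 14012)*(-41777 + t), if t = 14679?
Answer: -179171976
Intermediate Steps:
(-7400 + 14012)*(-41777 + t) = (-7400 + 14012)*(-41777 + 14679) = 6612*(-27098) = -179171976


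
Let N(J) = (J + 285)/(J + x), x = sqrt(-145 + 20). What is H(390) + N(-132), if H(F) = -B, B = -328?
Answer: 5735876/17549 - 765*I*sqrt(5)/17549 ≈ 326.85 - 0.097475*I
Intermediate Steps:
x = 5*I*sqrt(5) (x = sqrt(-125) = 5*I*sqrt(5) ≈ 11.18*I)
H(F) = 328 (H(F) = -1*(-328) = 328)
N(J) = (285 + J)/(J + 5*I*sqrt(5)) (N(J) = (J + 285)/(J + 5*I*sqrt(5)) = (285 + J)/(J + 5*I*sqrt(5)))
H(390) + N(-132) = 328 + (285 - 132)/(-132 + 5*I*sqrt(5)) = 328 + 153/(-132 + 5*I*sqrt(5))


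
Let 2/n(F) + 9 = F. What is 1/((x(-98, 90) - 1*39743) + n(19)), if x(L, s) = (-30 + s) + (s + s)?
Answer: -5/197514 ≈ -2.5315e-5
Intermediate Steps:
n(F) = 2/(-9 + F)
x(L, s) = -30 + 3*s (x(L, s) = (-30 + s) + 2*s = -30 + 3*s)
1/((x(-98, 90) - 1*39743) + n(19)) = 1/(((-30 + 3*90) - 1*39743) + 2/(-9 + 19)) = 1/(((-30 + 270) - 39743) + 2/10) = 1/((240 - 39743) + 2*(⅒)) = 1/(-39503 + ⅕) = 1/(-197514/5) = -5/197514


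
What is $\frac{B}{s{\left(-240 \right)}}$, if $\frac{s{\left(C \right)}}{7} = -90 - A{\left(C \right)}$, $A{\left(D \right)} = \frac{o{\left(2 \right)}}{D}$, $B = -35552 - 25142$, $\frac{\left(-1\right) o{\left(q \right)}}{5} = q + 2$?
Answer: $\frac{728328}{7567} \approx 96.251$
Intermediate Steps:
$o{\left(q \right)} = -10 - 5 q$ ($o{\left(q \right)} = - 5 \left(q + 2\right) = - 5 \left(2 + q\right) = -10 - 5 q$)
$B = -60694$ ($B = -35552 - 25142 = -60694$)
$A{\left(D \right)} = - \frac{20}{D}$ ($A{\left(D \right)} = \frac{-10 - 10}{D} = - \frac{20}{D}$)
$s{\left(C \right)} = -630 + \frac{140}{C}$ ($s{\left(C \right)} = 7 \left(-90 - - \frac{20}{C}\right) = 7 \left(-90 + \frac{20}{C}\right) = -630 + \frac{140}{C}$)
$\frac{B}{s{\left(-240 \right)}} = - \frac{60694}{-630 + \frac{140}{-240}} = - \frac{60694}{-630 + 140 \left(- \frac{1}{240}\right)} = - \frac{60694}{-630 - \frac{7}{12}} = - \frac{60694}{- \frac{7567}{12}} = \left(-60694\right) \left(- \frac{12}{7567}\right) = \frac{728328}{7567}$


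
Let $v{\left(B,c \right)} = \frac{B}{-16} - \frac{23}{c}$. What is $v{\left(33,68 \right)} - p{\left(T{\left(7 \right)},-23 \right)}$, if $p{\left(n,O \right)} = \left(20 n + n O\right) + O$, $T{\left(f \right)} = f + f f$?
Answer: $\frac{51299}{272} \approx 188.6$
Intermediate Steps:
$T{\left(f \right)} = f + f^{2}$
$v{\left(B,c \right)} = - \frac{23}{c} - \frac{B}{16}$ ($v{\left(B,c \right)} = B \left(- \frac{1}{16}\right) - \frac{23}{c} = - \frac{B}{16} - \frac{23}{c} = - \frac{23}{c} - \frac{B}{16}$)
$p{\left(n,O \right)} = O + 20 n + O n$ ($p{\left(n,O \right)} = \left(20 n + O n\right) + O = O + 20 n + O n$)
$v{\left(33,68 \right)} - p{\left(T{\left(7 \right)},-23 \right)} = \left(- \frac{23}{68} - \frac{33}{16}\right) - \left(-23 + 20 \cdot 7 \left(1 + 7\right) - 23 \cdot 7 \left(1 + 7\right)\right) = \left(\left(-23\right) \frac{1}{68} - \frac{33}{16}\right) - \left(-23 + 20 \cdot 7 \cdot 8 - 23 \cdot 7 \cdot 8\right) = \left(- \frac{23}{68} - \frac{33}{16}\right) - \left(-23 + 20 \cdot 56 - 1288\right) = - \frac{653}{272} - \left(-23 + 1120 - 1288\right) = - \frac{653}{272} - -191 = - \frac{653}{272} + 191 = \frac{51299}{272}$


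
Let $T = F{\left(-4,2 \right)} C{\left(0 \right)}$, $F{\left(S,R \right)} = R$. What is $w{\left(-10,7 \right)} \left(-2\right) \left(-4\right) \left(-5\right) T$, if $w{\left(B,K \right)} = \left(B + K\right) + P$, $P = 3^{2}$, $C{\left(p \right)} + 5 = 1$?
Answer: $1920$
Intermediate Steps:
$C{\left(p \right)} = -4$ ($C{\left(p \right)} = -5 + 1 = -4$)
$P = 9$
$w{\left(B,K \right)} = 9 + B + K$ ($w{\left(B,K \right)} = \left(B + K\right) + 9 = 9 + B + K$)
$T = -8$ ($T = 2 \left(-4\right) = -8$)
$w{\left(-10,7 \right)} \left(-2\right) \left(-4\right) \left(-5\right) T = \left(9 - 10 + 7\right) \left(-2\right) \left(-4\right) \left(-5\right) \left(-8\right) = 6 \left(-2\right) 20 \left(-8\right) = \left(-12\right) \left(-160\right) = 1920$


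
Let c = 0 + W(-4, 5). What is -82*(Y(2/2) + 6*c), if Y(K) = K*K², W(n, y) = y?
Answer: -2542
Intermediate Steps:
Y(K) = K³
c = 5 (c = 0 + 5 = 5)
-82*(Y(2/2) + 6*c) = -82*((2/2)³ + 6*5) = -82*((2*(½))³ + 30) = -82*(1³ + 30) = -82*(1 + 30) = -82*31 = -2542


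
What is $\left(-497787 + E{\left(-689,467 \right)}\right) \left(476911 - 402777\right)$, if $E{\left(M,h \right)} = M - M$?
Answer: $-36902941458$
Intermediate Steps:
$E{\left(M,h \right)} = 0$
$\left(-497787 + E{\left(-689,467 \right)}\right) \left(476911 - 402777\right) = \left(-497787 + 0\right) \left(476911 - 402777\right) = \left(-497787\right) 74134 = -36902941458$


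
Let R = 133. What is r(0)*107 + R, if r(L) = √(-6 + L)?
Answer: 133 + 107*I*√6 ≈ 133.0 + 262.1*I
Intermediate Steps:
r(0)*107 + R = √(-6 + 0)*107 + 133 = √(-6)*107 + 133 = (I*√6)*107 + 133 = 107*I*√6 + 133 = 133 + 107*I*√6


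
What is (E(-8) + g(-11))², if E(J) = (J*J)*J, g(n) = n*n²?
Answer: 3396649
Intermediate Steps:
g(n) = n³
E(J) = J³ (E(J) = J²*J = J³)
(E(-8) + g(-11))² = ((-8)³ + (-11)³)² = (-512 - 1331)² = (-1843)² = 3396649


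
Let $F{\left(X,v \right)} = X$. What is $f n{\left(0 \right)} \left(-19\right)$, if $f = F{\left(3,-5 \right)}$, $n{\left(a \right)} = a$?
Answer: $0$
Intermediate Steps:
$f = 3$
$f n{\left(0 \right)} \left(-19\right) = 3 \cdot 0 \left(-19\right) = 0 \left(-19\right) = 0$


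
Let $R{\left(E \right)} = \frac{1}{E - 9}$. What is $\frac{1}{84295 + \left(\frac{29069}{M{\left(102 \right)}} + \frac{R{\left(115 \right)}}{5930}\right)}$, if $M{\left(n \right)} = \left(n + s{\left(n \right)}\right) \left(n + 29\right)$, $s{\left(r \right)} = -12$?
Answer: $\frac{741095820}{62472499367281} \approx 1.1863 \cdot 10^{-5}$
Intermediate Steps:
$R{\left(E \right)} = \frac{1}{-9 + E}$
$M{\left(n \right)} = \left(-12 + n\right) \left(29 + n\right)$ ($M{\left(n \right)} = \left(n - 12\right) \left(n + 29\right) = \left(-12 + n\right) \left(29 + n\right)$)
$\frac{1}{84295 + \left(\frac{29069}{M{\left(102 \right)}} + \frac{R{\left(115 \right)}}{5930}\right)} = \frac{1}{84295 + \left(\frac{29069}{-348 + 102^{2} + 17 \cdot 102} + \frac{1}{\left(-9 + 115\right) 5930}\right)} = \frac{1}{84295 + \left(\frac{29069}{-348 + 10404 + 1734} + \frac{1}{106} \cdot \frac{1}{5930}\right)} = \frac{1}{84295 + \left(\frac{29069}{11790} + \frac{1}{106} \cdot \frac{1}{5930}\right)} = \frac{1}{84295 + \left(29069 \cdot \frac{1}{11790} + \frac{1}{628580}\right)} = \frac{1}{84295 + \left(\frac{29069}{11790} + \frac{1}{628580}\right)} = \frac{1}{84295 + \frac{1827220381}{741095820}} = \frac{1}{\frac{62472499367281}{741095820}} = \frac{741095820}{62472499367281}$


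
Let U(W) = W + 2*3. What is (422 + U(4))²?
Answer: 186624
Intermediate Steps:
U(W) = 6 + W (U(W) = W + 6 = 6 + W)
(422 + U(4))² = (422 + (6 + 4))² = (422 + 10)² = 432² = 186624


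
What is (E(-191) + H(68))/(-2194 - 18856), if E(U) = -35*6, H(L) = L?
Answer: 71/10525 ≈ 0.0067458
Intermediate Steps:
E(U) = -210
(E(-191) + H(68))/(-2194 - 18856) = (-210 + 68)/(-2194 - 18856) = -142/(-21050) = -142*(-1/21050) = 71/10525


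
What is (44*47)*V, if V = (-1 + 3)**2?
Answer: 8272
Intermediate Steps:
V = 4 (V = 2**2 = 4)
(44*47)*V = (44*47)*4 = 2068*4 = 8272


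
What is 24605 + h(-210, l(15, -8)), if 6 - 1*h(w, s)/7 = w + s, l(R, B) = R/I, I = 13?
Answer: 339416/13 ≈ 26109.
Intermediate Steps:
l(R, B) = R/13
h(w, s) = 42 - 7*s - 7*w (h(w, s) = 42 - 7*(w + s) = 42 - 7*(s + w) = 42 + (-7*s - 7*w) = 42 - 7*s - 7*w)
24605 + h(-210, l(15, -8)) = 24605 + (42 - 7*15/13 - 7*(-210)) = 24605 + (42 - 7*15/13 + 1470) = 24605 + (42 - 105/13 + 1470) = 24605 + 19551/13 = 339416/13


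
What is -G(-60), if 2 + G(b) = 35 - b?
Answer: -93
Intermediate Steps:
G(b) = 33 - b (G(b) = -2 + (35 - b) = 33 - b)
-G(-60) = -(33 - 1*(-60)) = -(33 + 60) = -1*93 = -93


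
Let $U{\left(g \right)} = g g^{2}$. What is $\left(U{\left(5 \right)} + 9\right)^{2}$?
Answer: $17956$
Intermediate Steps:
$U{\left(g \right)} = g^{3}$
$\left(U{\left(5 \right)} + 9\right)^{2} = \left(5^{3} + 9\right)^{2} = \left(125 + 9\right)^{2} = 134^{2} = 17956$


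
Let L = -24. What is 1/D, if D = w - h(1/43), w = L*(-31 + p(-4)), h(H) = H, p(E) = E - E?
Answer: 43/31991 ≈ 0.0013441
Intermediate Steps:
p(E) = 0
w = 744 (w = -24*(-31 + 0) = -24*(-31) = 744)
D = 31991/43 (D = 744 - 1/43 = 31991/43 ≈ 743.98)
1/D = 1/(31991/43) = 43/31991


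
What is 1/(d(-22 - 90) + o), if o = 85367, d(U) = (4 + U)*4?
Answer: 1/84935 ≈ 1.1774e-5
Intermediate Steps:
d(U) = 16 + 4*U
1/(d(-22 - 90) + o) = 1/((16 + 4*(-22 - 90)) + 85367) = 1/((16 + 4*(-112)) + 85367) = 1/((16 - 448) + 85367) = 1/(-432 + 85367) = 1/84935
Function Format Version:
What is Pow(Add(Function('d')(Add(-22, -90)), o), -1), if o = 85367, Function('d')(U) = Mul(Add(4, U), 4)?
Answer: Rational(1, 84935) ≈ 1.1774e-5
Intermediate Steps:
Function('d')(U) = Add(16, Mul(4, U))
Pow(Add(Function('d')(Add(-22, -90)), o), -1) = Pow(Add(Add(16, Mul(4, Add(-22, -90))), 85367), -1) = Pow(Add(Add(16, Mul(4, -112)), 85367), -1) = Pow(Add(Add(16, -448), 85367), -1) = Pow(Add(-432, 85367), -1) = Pow(84935, -1) = Rational(1, 84935)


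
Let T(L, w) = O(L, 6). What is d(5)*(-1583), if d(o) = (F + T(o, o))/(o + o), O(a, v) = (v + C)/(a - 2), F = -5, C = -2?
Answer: 17413/30 ≈ 580.43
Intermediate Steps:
O(a, v) = (-2 + v)/(-2 + a) (O(a, v) = (v - 2)/(a - 2) = (-2 + v)/(-2 + a))
T(L, w) = 4/(-2 + L) (T(L, w) = (-2 + 6)/(-2 + L) = 4/(-2 + L))
d(o) = (-5 + 4/(-2 + o))/(2*o) (d(o) = (-5 + 4/(-2 + o))/(o + o) = (-5 + 4/(-2 + o))/((2*o)) = (-5 + 4/(-2 + o))*(1/(2*o)) = (-5 + 4/(-2 + o))/(2*o))
d(5)*(-1583) = ((½)*(14 - 5*5)/(5*(-2 + 5)))*(-1583) = ((½)*(⅕)*(14 - 25)/3)*(-1583) = ((½)*(⅕)*(⅓)*(-11))*(-1583) = -11/30*(-1583) = 17413/30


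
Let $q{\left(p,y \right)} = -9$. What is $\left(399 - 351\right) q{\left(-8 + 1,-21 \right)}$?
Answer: $-432$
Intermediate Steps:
$\left(399 - 351\right) q{\left(-8 + 1,-21 \right)} = \left(399 - 351\right) \left(-9\right) = 48 \left(-9\right) = -432$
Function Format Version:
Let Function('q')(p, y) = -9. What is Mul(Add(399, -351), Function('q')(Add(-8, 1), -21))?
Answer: -432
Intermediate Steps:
Mul(Add(399, -351), Function('q')(Add(-8, 1), -21)) = Mul(Add(399, -351), -9) = Mul(48, -9) = -432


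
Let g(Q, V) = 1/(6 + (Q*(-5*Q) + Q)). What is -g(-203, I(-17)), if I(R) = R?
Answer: 1/206242 ≈ 4.8487e-6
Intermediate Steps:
g(Q, V) = 1/(6 + Q - 5*Q**2) (g(Q, V) = 1/(6 + (-5*Q**2 + Q)) = 1/(6 + (Q - 5*Q**2)) = 1/(6 + Q - 5*Q**2))
-g(-203, I(-17)) = -1/(6 - 203 - 5*(-203)**2) = -1/(6 - 203 - 5*41209) = -1/(6 - 203 - 206045) = -1/(-206242) = -1*(-1/206242) = 1/206242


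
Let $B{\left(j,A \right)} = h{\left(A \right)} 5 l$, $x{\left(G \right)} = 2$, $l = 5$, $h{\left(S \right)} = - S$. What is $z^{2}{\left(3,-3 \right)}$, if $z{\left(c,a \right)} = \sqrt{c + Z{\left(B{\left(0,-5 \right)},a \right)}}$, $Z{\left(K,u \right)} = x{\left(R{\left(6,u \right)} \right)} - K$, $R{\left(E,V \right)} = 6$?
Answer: $-120$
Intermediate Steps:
$B{\left(j,A \right)} = - 25 A$ ($B{\left(j,A \right)} = - A 5 \cdot 5 = - 5 A 5 = - 25 A$)
$Z{\left(K,u \right)} = 2 - K$
$z{\left(c,a \right)} = \sqrt{-123 + c}$ ($z{\left(c,a \right)} = \sqrt{c + \left(2 - \left(-25\right) \left(-5\right)\right)} = \sqrt{c + \left(2 - 125\right)} = \sqrt{c - 123} = \sqrt{-123 + c}$)
$z^{2}{\left(3,-3 \right)} = \left(\sqrt{-123 + 3}\right)^{2} = \left(\sqrt{-120}\right)^{2} = \left(2 i \sqrt{30}\right)^{2} = -120$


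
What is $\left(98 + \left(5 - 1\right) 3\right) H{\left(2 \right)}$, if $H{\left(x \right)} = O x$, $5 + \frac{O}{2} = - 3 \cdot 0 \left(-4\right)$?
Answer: $-2200$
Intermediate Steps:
$O = -10$ ($O = -10 + 2 \left(- 3 \cdot 0 \left(-4\right)\right) = -10 + 2 \left(\left(-3\right) 0\right) = -10 + 2 \cdot 0 = -10 + 0 = -10$)
$H{\left(x \right)} = - 10 x$
$\left(98 + \left(5 - 1\right) 3\right) H{\left(2 \right)} = \left(98 + \left(5 - 1\right) 3\right) \left(\left(-10\right) 2\right) = \left(98 + 4 \cdot 3\right) \left(-20\right) = \left(98 + 12\right) \left(-20\right) = 110 \left(-20\right) = -2200$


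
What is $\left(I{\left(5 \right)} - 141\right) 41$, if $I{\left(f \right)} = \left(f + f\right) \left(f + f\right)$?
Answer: $-1681$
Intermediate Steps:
$I{\left(f \right)} = 4 f^{2}$ ($I{\left(f \right)} = 2 f 2 f = 4 f^{2}$)
$\left(I{\left(5 \right)} - 141\right) 41 = \left(4 \cdot 5^{2} - 141\right) 41 = \left(4 \cdot 25 - 141\right) 41 = \left(100 - 141\right) 41 = \left(-41\right) 41 = -1681$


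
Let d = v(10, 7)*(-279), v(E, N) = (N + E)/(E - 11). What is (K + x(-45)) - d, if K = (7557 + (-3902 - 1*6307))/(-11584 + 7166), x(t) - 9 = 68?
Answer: -10305868/2209 ≈ -4665.4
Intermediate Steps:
v(E, N) = (E + N)/(-11 + E)
x(t) = 77 (x(t) = 9 + 68 = 77)
K = 1326/2209 (K = (7557 + (-3902 - 6307))/(-4418) = (7557 - 10209)*(-1/4418) = -2652*(-1/4418) = 1326/2209 ≈ 0.60027)
d = 4743 (d = ((10 + 7)/(-11 + 10))*(-279) = (17/(-1))*(-279) = -1*17*(-279) = -17*(-279) = 4743)
(K + x(-45)) - d = (1326/2209 + 77) - 1*4743 = 171419/2209 - 4743 = -10305868/2209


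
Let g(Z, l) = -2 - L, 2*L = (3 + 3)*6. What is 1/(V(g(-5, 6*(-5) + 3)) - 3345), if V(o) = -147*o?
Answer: -1/405 ≈ -0.0024691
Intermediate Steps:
L = 18 (L = ((3 + 3)*6)/2 = (6*6)/2 = (½)*36 = 18)
g(Z, l) = -20 (g(Z, l) = -2 - 1*18 = -2 - 18 = -20)
1/(V(g(-5, 6*(-5) + 3)) - 3345) = 1/(-147*(-20) - 3345) = 1/(2940 - 3345) = 1/(-405) = -1/405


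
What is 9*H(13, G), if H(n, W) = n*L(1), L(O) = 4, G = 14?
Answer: 468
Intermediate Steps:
H(n, W) = 4*n (H(n, W) = n*4 = 4*n)
9*H(13, G) = 9*(4*13) = 9*52 = 468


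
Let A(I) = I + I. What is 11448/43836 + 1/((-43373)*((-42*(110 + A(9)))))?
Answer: 222447282245/851781874944 ≈ 0.26116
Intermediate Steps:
A(I) = 2*I
11448/43836 + 1/((-43373)*((-42*(110 + A(9))))) = 11448/43836 + 1/((-43373)*((-42*(110 + 2*9)))) = 11448*(1/43836) - (-1/(42*(110 + 18)))/43373 = 954/3653 - 1/(43373*((-42*128))) = 954/3653 - 1/43373/(-5376) = 954/3653 - 1/43373*(-1/5376) = 954/3653 + 1/233173248 = 222447282245/851781874944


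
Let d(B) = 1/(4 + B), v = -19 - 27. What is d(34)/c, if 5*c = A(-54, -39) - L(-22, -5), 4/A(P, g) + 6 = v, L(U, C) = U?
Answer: 13/2166 ≈ 0.0060018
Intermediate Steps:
v = -46
A(P, g) = -1/13 (A(P, g) = 4/(-6 - 46) = 4/(-52) = 4*(-1/52) = -1/13)
c = 57/13 (c = (-1/13 - 1*(-22))/5 = (-1/13 + 22)/5 = (⅕)*(285/13) = 57/13 ≈ 4.3846)
d(34)/c = 1/((4 + 34)*(57/13)) = (13/57)/38 = (1/38)*(13/57) = 13/2166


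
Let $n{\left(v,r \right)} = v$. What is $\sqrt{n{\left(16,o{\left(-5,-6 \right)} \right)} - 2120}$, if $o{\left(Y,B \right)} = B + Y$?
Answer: $2 i \sqrt{526} \approx 45.869 i$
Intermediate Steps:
$\sqrt{n{\left(16,o{\left(-5,-6 \right)} \right)} - 2120} = \sqrt{16 - 2120} = \sqrt{-2104} = 2 i \sqrt{526}$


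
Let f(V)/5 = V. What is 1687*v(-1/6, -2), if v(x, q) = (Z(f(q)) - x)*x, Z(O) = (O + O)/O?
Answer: -21931/36 ≈ -609.19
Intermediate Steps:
f(V) = 5*V
Z(O) = 2 (Z(O) = (2*O)/O = 2)
v(x, q) = x*(2 - x) (v(x, q) = (2 - x)*x = x*(2 - x))
1687*v(-1/6, -2) = 1687*((-1/6)*(2 - (-1)/6)) = 1687*((-1*1/6)*(2 - (-1)/6)) = 1687*(-(2 - 1*(-1/6))/6) = 1687*(-(2 + 1/6)/6) = 1687*(-1/6*13/6) = 1687*(-13/36) = -21931/36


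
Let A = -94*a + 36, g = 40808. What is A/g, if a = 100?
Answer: -2341/10202 ≈ -0.22946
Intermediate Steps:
A = -9364 (A = -94*100 + 36 = -9400 + 36 = -9364)
A/g = -9364/40808 = -9364*1/40808 = -2341/10202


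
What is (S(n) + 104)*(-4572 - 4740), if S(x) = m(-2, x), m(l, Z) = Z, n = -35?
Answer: -642528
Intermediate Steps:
S(x) = x
(S(n) + 104)*(-4572 - 4740) = (-35 + 104)*(-4572 - 4740) = 69*(-9312) = -642528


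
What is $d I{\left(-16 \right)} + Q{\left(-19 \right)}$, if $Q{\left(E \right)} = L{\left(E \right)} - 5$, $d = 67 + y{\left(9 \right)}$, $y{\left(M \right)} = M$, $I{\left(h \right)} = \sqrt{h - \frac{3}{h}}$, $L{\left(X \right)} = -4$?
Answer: $-9 + 19 i \sqrt{253} \approx -9.0 + 302.21 i$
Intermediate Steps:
$d = 76$ ($d = 67 + 9 = 76$)
$Q{\left(E \right)} = -9$ ($Q{\left(E \right)} = -4 - 5 = -9$)
$d I{\left(-16 \right)} + Q{\left(-19 \right)} = 76 \sqrt{-16 - \frac{3}{-16}} - 9 = 76 \sqrt{-16 - - \frac{3}{16}} - 9 = 76 \sqrt{-16 + \frac{3}{16}} - 9 = 76 \sqrt{- \frac{253}{16}} - 9 = 76 \frac{i \sqrt{253}}{4} - 9 = 19 i \sqrt{253} - 9 = -9 + 19 i \sqrt{253}$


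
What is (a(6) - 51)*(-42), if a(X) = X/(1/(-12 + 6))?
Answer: 3654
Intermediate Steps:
a(X) = -6*X (a(X) = X/(1/(-6)) = X/(-⅙) = X*(-6) = -6*X)
(a(6) - 51)*(-42) = (-6*6 - 51)*(-42) = (-36 - 51)*(-42) = -87*(-42) = 3654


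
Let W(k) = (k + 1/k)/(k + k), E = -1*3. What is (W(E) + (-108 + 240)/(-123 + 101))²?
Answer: 2401/81 ≈ 29.642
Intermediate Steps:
E = -3
W(k) = (k + 1/k)/(2*k) (W(k) = (k + 1/k)/((2*k)) = (k + 1/k)*(1/(2*k)) = (k + 1/k)/(2*k))
(W(E) + (-108 + 240)/(-123 + 101))² = ((½)*(1 + (-3)²)/(-3)² + (-108 + 240)/(-123 + 101))² = ((½)*(⅑)*(1 + 9) + 132/(-22))² = ((½)*(⅑)*10 + 132*(-1/22))² = (5/9 - 6)² = (-49/9)² = 2401/81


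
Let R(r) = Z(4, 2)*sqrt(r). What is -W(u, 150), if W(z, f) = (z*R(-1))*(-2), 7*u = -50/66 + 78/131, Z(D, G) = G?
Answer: -2804*I/30261 ≈ -0.092661*I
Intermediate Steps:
R(r) = 2*sqrt(r)
u = -701/30261 (u = (-50/66 + 78/131)/7 = (-50*1/66 + 78*(1/131))/7 = (-25/33 + 78/131)/7 = (1/7)*(-701/4323) = -701/30261 ≈ -0.023165)
W(z, f) = -4*I*z (W(z, f) = (z*(2*sqrt(-1)))*(-2) = (z*(2*I))*(-2) = (2*I*z)*(-2) = -4*I*z)
-W(u, 150) = -(-4)*I*(-701)/30261 = -2804*I/30261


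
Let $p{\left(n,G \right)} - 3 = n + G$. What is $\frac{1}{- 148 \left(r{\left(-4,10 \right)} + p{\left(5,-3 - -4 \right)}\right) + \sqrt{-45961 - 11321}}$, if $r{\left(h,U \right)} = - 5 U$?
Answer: $\frac{3034}{18438953} - \frac{i \sqrt{57282}}{36877906} \approx 0.00016454 - 6.49 \cdot 10^{-6} i$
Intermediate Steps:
$p{\left(n,G \right)} = 3 + G + n$ ($p{\left(n,G \right)} = 3 + \left(n + G\right) = 3 + \left(G + n\right) = 3 + G + n$)
$\frac{1}{- 148 \left(r{\left(-4,10 \right)} + p{\left(5,-3 - -4 \right)}\right) + \sqrt{-45961 - 11321}} = \frac{1}{- 148 \left(\left(-5\right) 10 + \left(3 - -1 + 5\right)\right) + \sqrt{-45961 - 11321}} = \frac{1}{- 148 \left(-50 + \left(3 + \left(-3 + 4\right) + 5\right)\right) + \sqrt{-57282}} = \frac{1}{- 148 \left(-50 + \left(3 + 1 + 5\right)\right) + i \sqrt{57282}} = \frac{1}{- 148 \left(-50 + 9\right) + i \sqrt{57282}} = \frac{1}{\left(-148\right) \left(-41\right) + i \sqrt{57282}} = \frac{1}{6068 + i \sqrt{57282}}$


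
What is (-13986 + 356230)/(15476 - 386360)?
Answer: -85561/92721 ≈ -0.92278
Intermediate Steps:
(-13986 + 356230)/(15476 - 386360) = 342244/(-370884) = 342244*(-1/370884) = -85561/92721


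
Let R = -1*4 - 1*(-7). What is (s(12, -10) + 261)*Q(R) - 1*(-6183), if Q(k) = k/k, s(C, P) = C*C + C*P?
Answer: 6468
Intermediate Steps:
s(C, P) = C² + C*P
R = 3 (R = -4 + 7 = 3)
Q(k) = 1
(s(12, -10) + 261)*Q(R) - 1*(-6183) = (12*(12 - 10) + 261)*1 - 1*(-6183) = (12*2 + 261)*1 + 6183 = (24 + 261)*1 + 6183 = 285*1 + 6183 = 285 + 6183 = 6468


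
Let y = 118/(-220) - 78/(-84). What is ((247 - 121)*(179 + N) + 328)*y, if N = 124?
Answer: 5814406/385 ≈ 15102.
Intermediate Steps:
y = 151/385 (y = 118*(-1/220) - 78*(-1/84) = -59/110 + 13/14 = 151/385 ≈ 0.39221)
((247 - 121)*(179 + N) + 328)*y = ((247 - 121)*(179 + 124) + 328)*(151/385) = (126*303 + 328)*(151/385) = (38178 + 328)*(151/385) = 38506*(151/385) = 5814406/385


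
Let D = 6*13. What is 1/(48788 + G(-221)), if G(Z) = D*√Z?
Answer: 12197/595403377 - 39*I*√221/1190806754 ≈ 2.0485e-5 - 4.8688e-7*I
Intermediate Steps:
D = 78
G(Z) = 78*√Z
1/(48788 + G(-221)) = 1/(48788 + 78*√(-221)) = 1/(48788 + 78*(I*√221)) = 1/(48788 + 78*I*√221)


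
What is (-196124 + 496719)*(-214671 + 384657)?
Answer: 51096941670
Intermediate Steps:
(-196124 + 496719)*(-214671 + 384657) = 300595*169986 = 51096941670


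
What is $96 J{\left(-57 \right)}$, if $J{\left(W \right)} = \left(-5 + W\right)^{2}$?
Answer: $369024$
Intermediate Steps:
$96 J{\left(-57 \right)} = 96 \left(-5 - 57\right)^{2} = 96 \left(-62\right)^{2} = 96 \cdot 3844 = 369024$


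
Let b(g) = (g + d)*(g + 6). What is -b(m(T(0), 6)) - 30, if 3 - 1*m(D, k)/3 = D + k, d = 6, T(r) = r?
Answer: -39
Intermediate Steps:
m(D, k) = 9 - 3*D - 3*k (m(D, k) = 9 - 3*(D + k) = 9 + (-3*D - 3*k) = 9 - 3*D - 3*k)
b(g) = (6 + g)² (b(g) = (g + 6)*(g + 6) = (6 + g)*(6 + g) = (6 + g)²)
-b(m(T(0), 6)) - 30 = -(36 + (9 - 3*0 - 3*6)² + 12*(9 - 3*0 - 3*6)) - 30 = -(36 + (9 + 0 - 18)² + 12*(9 + 0 - 18)) - 30 = -(36 + (-9)² + 12*(-9)) - 30 = -(36 + 81 - 108) - 30 = -1*9 - 30 = -9 - 30 = -39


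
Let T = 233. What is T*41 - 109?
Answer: 9444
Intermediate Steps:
T*41 - 109 = 233*41 - 109 = 9553 - 109 = 9444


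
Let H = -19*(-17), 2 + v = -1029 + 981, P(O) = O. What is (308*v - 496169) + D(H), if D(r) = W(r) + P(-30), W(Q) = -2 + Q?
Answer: -511278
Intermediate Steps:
v = -50 (v = -2 + (-1029 + 981) = -2 - 48 = -50)
H = 323
D(r) = -32 + r (D(r) = (-2 + r) - 30 = -32 + r)
(308*v - 496169) + D(H) = (308*(-50) - 496169) + (-32 + 323) = (-15400 - 496169) + 291 = -511569 + 291 = -511278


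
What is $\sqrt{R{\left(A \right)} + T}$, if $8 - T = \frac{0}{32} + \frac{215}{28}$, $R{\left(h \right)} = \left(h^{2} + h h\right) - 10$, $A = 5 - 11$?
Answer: $\frac{\sqrt{12215}}{14} \approx 7.8944$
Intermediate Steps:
$A = -6$
$R{\left(h \right)} = -10 + 2 h^{2}$ ($R{\left(h \right)} = \left(h^{2} + h^{2}\right) - 10 = 2 h^{2} - 10 = -10 + 2 h^{2}$)
$T = \frac{9}{28}$ ($T = 8 - \left(\frac{0}{32} + \frac{215}{28}\right) = 8 - \left(0 \cdot \frac{1}{32} + 215 \cdot \frac{1}{28}\right) = 8 - \left(0 + \frac{215}{28}\right) = 8 - \frac{215}{28} = \frac{9}{28} \approx 0.32143$)
$\sqrt{R{\left(A \right)} + T} = \sqrt{\left(-10 + 2 \left(-6\right)^{2}\right) + \frac{9}{28}} = \sqrt{\left(-10 + 2 \cdot 36\right) + \frac{9}{28}} = \sqrt{\left(-10 + 72\right) + \frac{9}{28}} = \sqrt{62 + \frac{9}{28}} = \sqrt{\frac{1745}{28}} = \frac{\sqrt{12215}}{14}$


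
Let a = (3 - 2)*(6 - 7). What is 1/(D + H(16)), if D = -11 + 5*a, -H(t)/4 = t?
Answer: -1/80 ≈ -0.012500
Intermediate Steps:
H(t) = -4*t
a = -1 (a = 1*(-1) = -1)
D = -16 (D = -11 + 5*(-1) = -11 - 5 = -16)
1/(D + H(16)) = 1/(-16 - 4*16) = 1/(-16 - 64) = 1/(-80) = -1/80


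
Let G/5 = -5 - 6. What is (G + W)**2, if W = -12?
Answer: 4489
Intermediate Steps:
G = -55 (G = 5*(-5 - 6) = 5*(-11) = -55)
(G + W)**2 = (-55 - 12)**2 = (-67)**2 = 4489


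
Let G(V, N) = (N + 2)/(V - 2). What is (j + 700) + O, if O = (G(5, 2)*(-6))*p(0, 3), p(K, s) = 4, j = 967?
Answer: 1635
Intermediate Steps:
G(V, N) = (2 + N)/(-2 + V)
O = -32 (O = (((2 + 2)/(-2 + 5))*(-6))*4 = ((4/3)*(-6))*4 = -8*4 = -32)
(j + 700) + O = (967 + 700) - 32 = 1667 - 32 = 1635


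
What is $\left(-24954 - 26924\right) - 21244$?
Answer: $-73122$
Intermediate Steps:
$\left(-24954 - 26924\right) - 21244 = -51878 - 21244 = -73122$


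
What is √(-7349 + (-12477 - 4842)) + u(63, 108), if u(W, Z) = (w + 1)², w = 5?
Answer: 36 + 2*I*√6167 ≈ 36.0 + 157.06*I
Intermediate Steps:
u(W, Z) = 36 (u(W, Z) = (5 + 1)² = 6² = 36)
√(-7349 + (-12477 - 4842)) + u(63, 108) = √(-7349 + (-12477 - 4842)) + 36 = √(-7349 - 17319) + 36 = √(-24668) + 36 = 2*I*√6167 + 36 = 36 + 2*I*√6167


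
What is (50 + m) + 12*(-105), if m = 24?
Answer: -1186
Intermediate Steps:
(50 + m) + 12*(-105) = (50 + 24) + 12*(-105) = 74 - 1260 = -1186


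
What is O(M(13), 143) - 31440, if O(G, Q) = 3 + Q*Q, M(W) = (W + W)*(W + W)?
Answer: -10988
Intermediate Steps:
M(W) = 4*W² (M(W) = (2*W)*(2*W) = 4*W²)
O(G, Q) = 3 + Q²
O(M(13), 143) - 31440 = (3 + 143²) - 31440 = (3 + 20449) - 31440 = 20452 - 31440 = -10988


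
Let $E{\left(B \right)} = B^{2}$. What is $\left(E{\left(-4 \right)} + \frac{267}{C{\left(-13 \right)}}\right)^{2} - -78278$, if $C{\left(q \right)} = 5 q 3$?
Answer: $\frac{331628951}{4225} \approx 78492.0$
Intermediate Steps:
$C{\left(q \right)} = 15 q$
$\left(E{\left(-4 \right)} + \frac{267}{C{\left(-13 \right)}}\right)^{2} - -78278 = \left(\left(-4\right)^{2} + \frac{267}{15 \left(-13\right)}\right)^{2} - -78278 = \left(16 + \frac{267}{-195}\right)^{2} + 78278 = \left(16 + 267 \left(- \frac{1}{195}\right)\right)^{2} + 78278 = \left(16 - \frac{89}{65}\right)^{2} + 78278 = \left(\frac{951}{65}\right)^{2} + 78278 = \frac{904401}{4225} + 78278 = \frac{331628951}{4225}$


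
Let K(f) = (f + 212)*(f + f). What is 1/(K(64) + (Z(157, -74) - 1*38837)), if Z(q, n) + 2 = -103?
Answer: -1/3614 ≈ -0.00027670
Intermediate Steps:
Z(q, n) = -105 (Z(q, n) = -2 - 103 = -105)
K(f) = 2*f*(212 + f) (K(f) = (212 + f)*(2*f) = 2*f*(212 + f))
1/(K(64) + (Z(157, -74) - 1*38837)) = 1/(2*64*(212 + 64) + (-105 - 1*38837)) = 1/(2*64*276 + (-105 - 38837)) = 1/(35328 - 38942) = 1/(-3614) = -1/3614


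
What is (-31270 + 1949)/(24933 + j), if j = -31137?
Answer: 29321/6204 ≈ 4.7261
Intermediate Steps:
(-31270 + 1949)/(24933 + j) = (-31270 + 1949)/(24933 - 31137) = -29321/(-6204) = -29321*(-1/6204) = 29321/6204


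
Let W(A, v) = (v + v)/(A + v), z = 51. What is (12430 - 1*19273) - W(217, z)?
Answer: -917013/134 ≈ -6843.4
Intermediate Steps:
W(A, v) = 2*v/(A + v) (W(A, v) = (2*v)/(A + v) = 2*v/(A + v))
(12430 - 1*19273) - W(217, z) = (12430 - 1*19273) - 2*51/(217 + 51) = (12430 - 19273) - 2*51/268 = -6843 - 2*51/268 = -6843 - 1*51/134 = -6843 - 51/134 = -917013/134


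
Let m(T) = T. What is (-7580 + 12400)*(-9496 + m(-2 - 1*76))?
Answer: -46146680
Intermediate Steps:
(-7580 + 12400)*(-9496 + m(-2 - 1*76)) = (-7580 + 12400)*(-9496 + (-2 - 1*76)) = 4820*(-9496 + (-2 - 76)) = 4820*(-9496 - 78) = 4820*(-9574) = -46146680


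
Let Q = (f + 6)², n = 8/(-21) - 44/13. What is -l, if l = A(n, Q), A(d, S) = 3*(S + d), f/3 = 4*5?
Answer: -1188160/91 ≈ -13057.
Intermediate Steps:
f = 60 (f = 3*(4*5) = 3*20 = 60)
n = -1028/273 (n = 8*(-1/21) - 44*1/13 = -8/21 - 44/13 = -1028/273 ≈ -3.7656)
Q = 4356 (Q = (60 + 6)² = 66² = 4356)
A(d, S) = 3*S + 3*d
l = 1188160/91 (l = 3*4356 + 3*(-1028/273) = 13068 - 1028/91 = 1188160/91 ≈ 13057.)
-l = -1*1188160/91 = -1188160/91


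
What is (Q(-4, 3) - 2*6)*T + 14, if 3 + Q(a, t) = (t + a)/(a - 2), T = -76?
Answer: 3424/3 ≈ 1141.3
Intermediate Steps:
Q(a, t) = -3 + (a + t)/(-2 + a) (Q(a, t) = -3 + (t + a)/(a - 2) = -3 + (a + t)/(-2 + a))
(Q(-4, 3) - 2*6)*T + 14 = ((6 + 3 - 2*(-4))/(-2 - 4) - 2*6)*(-76) + 14 = ((6 + 3 + 8)/(-6) - 12)*(-76) + 14 = (-1/6*17 - 12)*(-76) + 14 = (-17/6 - 12)*(-76) + 14 = -89/6*(-76) + 14 = 3382/3 + 14 = 3424/3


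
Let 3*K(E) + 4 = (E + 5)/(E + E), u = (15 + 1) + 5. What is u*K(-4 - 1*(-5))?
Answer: -7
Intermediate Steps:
u = 21 (u = 16 + 5 = 21)
K(E) = -4/3 + (5 + E)/(6*E) (K(E) = -4/3 + ((E + 5)/(E + E))/3 = -4/3 + ((5 + E)/((2*E)))/3 = -4/3 + ((5 + E)*(1/(2*E)))/3 = -4/3 + ((5 + E)/(2*E))/3 = -4/3 + (5 + E)/(6*E))
u*K(-4 - 1*(-5)) = 21*((5 - 7*(-4 - 1*(-5)))/(6*(-4 - 1*(-5)))) = 21*((5 - 7*(-4 + 5))/(6*(-4 + 5))) = 21*((⅙)*(5 - 7*1)/1) = 21*((⅙)*1*(5 - 7)) = 21*((⅙)*1*(-2)) = 21*(-⅓) = -7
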